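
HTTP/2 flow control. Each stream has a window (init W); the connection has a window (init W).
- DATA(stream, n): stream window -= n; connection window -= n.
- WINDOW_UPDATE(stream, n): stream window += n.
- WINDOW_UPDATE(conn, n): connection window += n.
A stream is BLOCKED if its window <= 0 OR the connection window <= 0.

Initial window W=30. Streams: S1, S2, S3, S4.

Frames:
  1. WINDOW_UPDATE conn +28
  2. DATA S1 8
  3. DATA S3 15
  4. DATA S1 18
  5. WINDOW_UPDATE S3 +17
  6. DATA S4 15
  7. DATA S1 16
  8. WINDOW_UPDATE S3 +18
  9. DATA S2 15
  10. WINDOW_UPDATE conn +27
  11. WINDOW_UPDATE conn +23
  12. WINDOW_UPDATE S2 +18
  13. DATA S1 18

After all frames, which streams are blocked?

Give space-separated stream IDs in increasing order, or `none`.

Op 1: conn=58 S1=30 S2=30 S3=30 S4=30 blocked=[]
Op 2: conn=50 S1=22 S2=30 S3=30 S4=30 blocked=[]
Op 3: conn=35 S1=22 S2=30 S3=15 S4=30 blocked=[]
Op 4: conn=17 S1=4 S2=30 S3=15 S4=30 blocked=[]
Op 5: conn=17 S1=4 S2=30 S3=32 S4=30 blocked=[]
Op 6: conn=2 S1=4 S2=30 S3=32 S4=15 blocked=[]
Op 7: conn=-14 S1=-12 S2=30 S3=32 S4=15 blocked=[1, 2, 3, 4]
Op 8: conn=-14 S1=-12 S2=30 S3=50 S4=15 blocked=[1, 2, 3, 4]
Op 9: conn=-29 S1=-12 S2=15 S3=50 S4=15 blocked=[1, 2, 3, 4]
Op 10: conn=-2 S1=-12 S2=15 S3=50 S4=15 blocked=[1, 2, 3, 4]
Op 11: conn=21 S1=-12 S2=15 S3=50 S4=15 blocked=[1]
Op 12: conn=21 S1=-12 S2=33 S3=50 S4=15 blocked=[1]
Op 13: conn=3 S1=-30 S2=33 S3=50 S4=15 blocked=[1]

Answer: S1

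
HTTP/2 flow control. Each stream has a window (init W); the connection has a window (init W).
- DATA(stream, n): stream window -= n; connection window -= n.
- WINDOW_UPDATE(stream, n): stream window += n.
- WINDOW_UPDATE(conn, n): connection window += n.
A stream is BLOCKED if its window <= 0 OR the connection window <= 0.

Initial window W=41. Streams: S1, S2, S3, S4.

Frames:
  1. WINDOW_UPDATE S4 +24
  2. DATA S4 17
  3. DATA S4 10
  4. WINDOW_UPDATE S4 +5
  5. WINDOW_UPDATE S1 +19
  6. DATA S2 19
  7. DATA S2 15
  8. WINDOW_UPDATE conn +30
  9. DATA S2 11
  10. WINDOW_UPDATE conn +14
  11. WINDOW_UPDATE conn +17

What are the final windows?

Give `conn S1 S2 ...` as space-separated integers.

Answer: 30 60 -4 41 43

Derivation:
Op 1: conn=41 S1=41 S2=41 S3=41 S4=65 blocked=[]
Op 2: conn=24 S1=41 S2=41 S3=41 S4=48 blocked=[]
Op 3: conn=14 S1=41 S2=41 S3=41 S4=38 blocked=[]
Op 4: conn=14 S1=41 S2=41 S3=41 S4=43 blocked=[]
Op 5: conn=14 S1=60 S2=41 S3=41 S4=43 blocked=[]
Op 6: conn=-5 S1=60 S2=22 S3=41 S4=43 blocked=[1, 2, 3, 4]
Op 7: conn=-20 S1=60 S2=7 S3=41 S4=43 blocked=[1, 2, 3, 4]
Op 8: conn=10 S1=60 S2=7 S3=41 S4=43 blocked=[]
Op 9: conn=-1 S1=60 S2=-4 S3=41 S4=43 blocked=[1, 2, 3, 4]
Op 10: conn=13 S1=60 S2=-4 S3=41 S4=43 blocked=[2]
Op 11: conn=30 S1=60 S2=-4 S3=41 S4=43 blocked=[2]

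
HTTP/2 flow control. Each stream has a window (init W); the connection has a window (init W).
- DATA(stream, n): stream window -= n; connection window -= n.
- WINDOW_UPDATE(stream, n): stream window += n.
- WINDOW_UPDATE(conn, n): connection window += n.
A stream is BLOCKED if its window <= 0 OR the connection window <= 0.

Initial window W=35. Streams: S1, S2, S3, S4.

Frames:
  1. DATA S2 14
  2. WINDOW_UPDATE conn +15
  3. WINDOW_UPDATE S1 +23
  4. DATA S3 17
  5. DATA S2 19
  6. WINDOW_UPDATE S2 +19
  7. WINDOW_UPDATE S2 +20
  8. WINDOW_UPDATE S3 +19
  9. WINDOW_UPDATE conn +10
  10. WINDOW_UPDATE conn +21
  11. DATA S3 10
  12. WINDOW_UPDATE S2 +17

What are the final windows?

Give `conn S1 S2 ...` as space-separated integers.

Op 1: conn=21 S1=35 S2=21 S3=35 S4=35 blocked=[]
Op 2: conn=36 S1=35 S2=21 S3=35 S4=35 blocked=[]
Op 3: conn=36 S1=58 S2=21 S3=35 S4=35 blocked=[]
Op 4: conn=19 S1=58 S2=21 S3=18 S4=35 blocked=[]
Op 5: conn=0 S1=58 S2=2 S3=18 S4=35 blocked=[1, 2, 3, 4]
Op 6: conn=0 S1=58 S2=21 S3=18 S4=35 blocked=[1, 2, 3, 4]
Op 7: conn=0 S1=58 S2=41 S3=18 S4=35 blocked=[1, 2, 3, 4]
Op 8: conn=0 S1=58 S2=41 S3=37 S4=35 blocked=[1, 2, 3, 4]
Op 9: conn=10 S1=58 S2=41 S3=37 S4=35 blocked=[]
Op 10: conn=31 S1=58 S2=41 S3=37 S4=35 blocked=[]
Op 11: conn=21 S1=58 S2=41 S3=27 S4=35 blocked=[]
Op 12: conn=21 S1=58 S2=58 S3=27 S4=35 blocked=[]

Answer: 21 58 58 27 35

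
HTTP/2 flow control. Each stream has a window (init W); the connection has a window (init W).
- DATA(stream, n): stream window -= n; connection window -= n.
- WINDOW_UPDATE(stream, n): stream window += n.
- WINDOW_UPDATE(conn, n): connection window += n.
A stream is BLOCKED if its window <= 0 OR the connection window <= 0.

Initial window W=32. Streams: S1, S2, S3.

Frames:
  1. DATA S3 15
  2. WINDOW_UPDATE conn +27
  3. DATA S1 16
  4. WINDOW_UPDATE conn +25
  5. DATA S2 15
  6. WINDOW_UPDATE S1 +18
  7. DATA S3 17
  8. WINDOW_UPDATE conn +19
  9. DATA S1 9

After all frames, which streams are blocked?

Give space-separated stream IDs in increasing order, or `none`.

Op 1: conn=17 S1=32 S2=32 S3=17 blocked=[]
Op 2: conn=44 S1=32 S2=32 S3=17 blocked=[]
Op 3: conn=28 S1=16 S2=32 S3=17 blocked=[]
Op 4: conn=53 S1=16 S2=32 S3=17 blocked=[]
Op 5: conn=38 S1=16 S2=17 S3=17 blocked=[]
Op 6: conn=38 S1=34 S2=17 S3=17 blocked=[]
Op 7: conn=21 S1=34 S2=17 S3=0 blocked=[3]
Op 8: conn=40 S1=34 S2=17 S3=0 blocked=[3]
Op 9: conn=31 S1=25 S2=17 S3=0 blocked=[3]

Answer: S3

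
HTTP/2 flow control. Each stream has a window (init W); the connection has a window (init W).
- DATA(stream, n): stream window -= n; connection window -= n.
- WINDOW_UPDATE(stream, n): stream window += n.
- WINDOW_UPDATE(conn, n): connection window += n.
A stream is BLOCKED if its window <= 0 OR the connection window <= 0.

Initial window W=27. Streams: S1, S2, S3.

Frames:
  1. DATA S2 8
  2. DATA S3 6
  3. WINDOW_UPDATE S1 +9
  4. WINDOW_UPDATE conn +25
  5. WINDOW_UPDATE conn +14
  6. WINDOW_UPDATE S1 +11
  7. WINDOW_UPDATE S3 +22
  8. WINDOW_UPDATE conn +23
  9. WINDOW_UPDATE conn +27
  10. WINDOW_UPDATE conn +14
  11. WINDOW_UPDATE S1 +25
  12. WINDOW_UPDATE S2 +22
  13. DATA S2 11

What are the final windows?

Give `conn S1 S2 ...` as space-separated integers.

Op 1: conn=19 S1=27 S2=19 S3=27 blocked=[]
Op 2: conn=13 S1=27 S2=19 S3=21 blocked=[]
Op 3: conn=13 S1=36 S2=19 S3=21 blocked=[]
Op 4: conn=38 S1=36 S2=19 S3=21 blocked=[]
Op 5: conn=52 S1=36 S2=19 S3=21 blocked=[]
Op 6: conn=52 S1=47 S2=19 S3=21 blocked=[]
Op 7: conn=52 S1=47 S2=19 S3=43 blocked=[]
Op 8: conn=75 S1=47 S2=19 S3=43 blocked=[]
Op 9: conn=102 S1=47 S2=19 S3=43 blocked=[]
Op 10: conn=116 S1=47 S2=19 S3=43 blocked=[]
Op 11: conn=116 S1=72 S2=19 S3=43 blocked=[]
Op 12: conn=116 S1=72 S2=41 S3=43 blocked=[]
Op 13: conn=105 S1=72 S2=30 S3=43 blocked=[]

Answer: 105 72 30 43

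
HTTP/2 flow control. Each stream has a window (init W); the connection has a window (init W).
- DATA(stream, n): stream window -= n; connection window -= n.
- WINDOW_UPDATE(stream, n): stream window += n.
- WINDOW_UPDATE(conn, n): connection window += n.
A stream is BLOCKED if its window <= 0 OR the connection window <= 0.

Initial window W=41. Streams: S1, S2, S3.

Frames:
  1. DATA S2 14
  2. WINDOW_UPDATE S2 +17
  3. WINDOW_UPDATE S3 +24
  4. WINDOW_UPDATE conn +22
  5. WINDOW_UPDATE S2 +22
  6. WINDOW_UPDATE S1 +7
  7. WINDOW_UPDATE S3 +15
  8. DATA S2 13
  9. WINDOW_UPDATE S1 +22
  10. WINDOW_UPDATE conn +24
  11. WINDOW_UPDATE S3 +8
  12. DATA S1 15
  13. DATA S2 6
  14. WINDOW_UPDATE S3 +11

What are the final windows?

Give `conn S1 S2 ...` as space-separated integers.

Op 1: conn=27 S1=41 S2=27 S3=41 blocked=[]
Op 2: conn=27 S1=41 S2=44 S3=41 blocked=[]
Op 3: conn=27 S1=41 S2=44 S3=65 blocked=[]
Op 4: conn=49 S1=41 S2=44 S3=65 blocked=[]
Op 5: conn=49 S1=41 S2=66 S3=65 blocked=[]
Op 6: conn=49 S1=48 S2=66 S3=65 blocked=[]
Op 7: conn=49 S1=48 S2=66 S3=80 blocked=[]
Op 8: conn=36 S1=48 S2=53 S3=80 blocked=[]
Op 9: conn=36 S1=70 S2=53 S3=80 blocked=[]
Op 10: conn=60 S1=70 S2=53 S3=80 blocked=[]
Op 11: conn=60 S1=70 S2=53 S3=88 blocked=[]
Op 12: conn=45 S1=55 S2=53 S3=88 blocked=[]
Op 13: conn=39 S1=55 S2=47 S3=88 blocked=[]
Op 14: conn=39 S1=55 S2=47 S3=99 blocked=[]

Answer: 39 55 47 99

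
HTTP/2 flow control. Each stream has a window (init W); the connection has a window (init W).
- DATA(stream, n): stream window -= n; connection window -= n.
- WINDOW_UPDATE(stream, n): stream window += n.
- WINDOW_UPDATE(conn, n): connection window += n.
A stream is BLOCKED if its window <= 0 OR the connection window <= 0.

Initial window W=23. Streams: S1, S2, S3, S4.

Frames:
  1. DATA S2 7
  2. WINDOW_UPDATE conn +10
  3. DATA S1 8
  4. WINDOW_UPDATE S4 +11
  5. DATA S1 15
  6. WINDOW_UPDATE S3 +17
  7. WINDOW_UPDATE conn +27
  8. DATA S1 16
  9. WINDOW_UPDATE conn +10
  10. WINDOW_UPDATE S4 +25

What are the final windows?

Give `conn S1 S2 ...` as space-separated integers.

Answer: 24 -16 16 40 59

Derivation:
Op 1: conn=16 S1=23 S2=16 S3=23 S4=23 blocked=[]
Op 2: conn=26 S1=23 S2=16 S3=23 S4=23 blocked=[]
Op 3: conn=18 S1=15 S2=16 S3=23 S4=23 blocked=[]
Op 4: conn=18 S1=15 S2=16 S3=23 S4=34 blocked=[]
Op 5: conn=3 S1=0 S2=16 S3=23 S4=34 blocked=[1]
Op 6: conn=3 S1=0 S2=16 S3=40 S4=34 blocked=[1]
Op 7: conn=30 S1=0 S2=16 S3=40 S4=34 blocked=[1]
Op 8: conn=14 S1=-16 S2=16 S3=40 S4=34 blocked=[1]
Op 9: conn=24 S1=-16 S2=16 S3=40 S4=34 blocked=[1]
Op 10: conn=24 S1=-16 S2=16 S3=40 S4=59 blocked=[1]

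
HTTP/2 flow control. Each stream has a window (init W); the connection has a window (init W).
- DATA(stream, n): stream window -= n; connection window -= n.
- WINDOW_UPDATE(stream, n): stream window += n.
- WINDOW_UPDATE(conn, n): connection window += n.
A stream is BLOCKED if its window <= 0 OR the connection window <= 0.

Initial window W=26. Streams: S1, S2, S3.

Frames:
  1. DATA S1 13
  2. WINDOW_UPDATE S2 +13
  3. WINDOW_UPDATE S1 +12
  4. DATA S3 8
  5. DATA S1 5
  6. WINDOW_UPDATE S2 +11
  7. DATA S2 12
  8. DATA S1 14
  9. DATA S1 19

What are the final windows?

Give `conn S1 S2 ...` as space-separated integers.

Op 1: conn=13 S1=13 S2=26 S3=26 blocked=[]
Op 2: conn=13 S1=13 S2=39 S3=26 blocked=[]
Op 3: conn=13 S1=25 S2=39 S3=26 blocked=[]
Op 4: conn=5 S1=25 S2=39 S3=18 blocked=[]
Op 5: conn=0 S1=20 S2=39 S3=18 blocked=[1, 2, 3]
Op 6: conn=0 S1=20 S2=50 S3=18 blocked=[1, 2, 3]
Op 7: conn=-12 S1=20 S2=38 S3=18 blocked=[1, 2, 3]
Op 8: conn=-26 S1=6 S2=38 S3=18 blocked=[1, 2, 3]
Op 9: conn=-45 S1=-13 S2=38 S3=18 blocked=[1, 2, 3]

Answer: -45 -13 38 18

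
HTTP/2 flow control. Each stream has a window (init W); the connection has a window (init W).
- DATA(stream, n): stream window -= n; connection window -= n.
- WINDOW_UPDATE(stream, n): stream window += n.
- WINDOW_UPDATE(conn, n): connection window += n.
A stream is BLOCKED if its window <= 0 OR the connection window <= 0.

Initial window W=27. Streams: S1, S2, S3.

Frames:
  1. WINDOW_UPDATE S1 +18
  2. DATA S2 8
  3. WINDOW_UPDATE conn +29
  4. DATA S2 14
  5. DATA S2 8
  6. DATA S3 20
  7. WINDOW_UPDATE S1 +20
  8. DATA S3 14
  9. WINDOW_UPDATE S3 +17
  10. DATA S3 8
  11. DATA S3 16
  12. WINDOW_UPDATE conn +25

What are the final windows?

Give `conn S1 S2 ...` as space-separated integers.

Op 1: conn=27 S1=45 S2=27 S3=27 blocked=[]
Op 2: conn=19 S1=45 S2=19 S3=27 blocked=[]
Op 3: conn=48 S1=45 S2=19 S3=27 blocked=[]
Op 4: conn=34 S1=45 S2=5 S3=27 blocked=[]
Op 5: conn=26 S1=45 S2=-3 S3=27 blocked=[2]
Op 6: conn=6 S1=45 S2=-3 S3=7 blocked=[2]
Op 7: conn=6 S1=65 S2=-3 S3=7 blocked=[2]
Op 8: conn=-8 S1=65 S2=-3 S3=-7 blocked=[1, 2, 3]
Op 9: conn=-8 S1=65 S2=-3 S3=10 blocked=[1, 2, 3]
Op 10: conn=-16 S1=65 S2=-3 S3=2 blocked=[1, 2, 3]
Op 11: conn=-32 S1=65 S2=-3 S3=-14 blocked=[1, 2, 3]
Op 12: conn=-7 S1=65 S2=-3 S3=-14 blocked=[1, 2, 3]

Answer: -7 65 -3 -14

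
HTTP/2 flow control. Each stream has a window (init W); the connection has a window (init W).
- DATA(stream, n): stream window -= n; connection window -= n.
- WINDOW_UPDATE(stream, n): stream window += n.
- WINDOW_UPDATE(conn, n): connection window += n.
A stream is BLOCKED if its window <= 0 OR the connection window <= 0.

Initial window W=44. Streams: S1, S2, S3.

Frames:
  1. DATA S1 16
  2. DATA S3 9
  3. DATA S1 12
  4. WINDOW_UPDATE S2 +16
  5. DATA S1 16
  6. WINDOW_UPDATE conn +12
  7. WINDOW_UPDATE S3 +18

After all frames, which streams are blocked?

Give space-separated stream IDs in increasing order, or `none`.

Op 1: conn=28 S1=28 S2=44 S3=44 blocked=[]
Op 2: conn=19 S1=28 S2=44 S3=35 blocked=[]
Op 3: conn=7 S1=16 S2=44 S3=35 blocked=[]
Op 4: conn=7 S1=16 S2=60 S3=35 blocked=[]
Op 5: conn=-9 S1=0 S2=60 S3=35 blocked=[1, 2, 3]
Op 6: conn=3 S1=0 S2=60 S3=35 blocked=[1]
Op 7: conn=3 S1=0 S2=60 S3=53 blocked=[1]

Answer: S1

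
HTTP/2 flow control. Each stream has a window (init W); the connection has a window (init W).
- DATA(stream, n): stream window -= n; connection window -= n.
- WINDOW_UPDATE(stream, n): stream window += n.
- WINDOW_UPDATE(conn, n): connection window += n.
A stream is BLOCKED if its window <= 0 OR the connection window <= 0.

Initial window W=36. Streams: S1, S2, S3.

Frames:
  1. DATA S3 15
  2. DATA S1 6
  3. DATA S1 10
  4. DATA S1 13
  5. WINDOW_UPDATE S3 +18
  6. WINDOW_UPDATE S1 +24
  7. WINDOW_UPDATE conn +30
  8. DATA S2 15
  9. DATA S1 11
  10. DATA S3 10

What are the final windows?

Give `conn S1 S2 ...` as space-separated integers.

Answer: -14 20 21 29

Derivation:
Op 1: conn=21 S1=36 S2=36 S3=21 blocked=[]
Op 2: conn=15 S1=30 S2=36 S3=21 blocked=[]
Op 3: conn=5 S1=20 S2=36 S3=21 blocked=[]
Op 4: conn=-8 S1=7 S2=36 S3=21 blocked=[1, 2, 3]
Op 5: conn=-8 S1=7 S2=36 S3=39 blocked=[1, 2, 3]
Op 6: conn=-8 S1=31 S2=36 S3=39 blocked=[1, 2, 3]
Op 7: conn=22 S1=31 S2=36 S3=39 blocked=[]
Op 8: conn=7 S1=31 S2=21 S3=39 blocked=[]
Op 9: conn=-4 S1=20 S2=21 S3=39 blocked=[1, 2, 3]
Op 10: conn=-14 S1=20 S2=21 S3=29 blocked=[1, 2, 3]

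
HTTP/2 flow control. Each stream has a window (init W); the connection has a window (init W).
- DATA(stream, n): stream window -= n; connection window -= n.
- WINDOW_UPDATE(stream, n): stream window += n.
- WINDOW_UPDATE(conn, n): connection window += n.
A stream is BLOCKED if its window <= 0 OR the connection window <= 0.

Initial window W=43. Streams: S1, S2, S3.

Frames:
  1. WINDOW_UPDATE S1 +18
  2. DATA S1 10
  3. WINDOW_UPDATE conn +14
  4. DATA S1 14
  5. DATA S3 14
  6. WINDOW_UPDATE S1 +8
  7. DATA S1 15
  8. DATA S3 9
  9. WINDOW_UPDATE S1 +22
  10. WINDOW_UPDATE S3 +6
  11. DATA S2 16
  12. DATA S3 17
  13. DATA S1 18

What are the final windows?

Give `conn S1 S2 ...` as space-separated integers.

Answer: -56 34 27 9

Derivation:
Op 1: conn=43 S1=61 S2=43 S3=43 blocked=[]
Op 2: conn=33 S1=51 S2=43 S3=43 blocked=[]
Op 3: conn=47 S1=51 S2=43 S3=43 blocked=[]
Op 4: conn=33 S1=37 S2=43 S3=43 blocked=[]
Op 5: conn=19 S1=37 S2=43 S3=29 blocked=[]
Op 6: conn=19 S1=45 S2=43 S3=29 blocked=[]
Op 7: conn=4 S1=30 S2=43 S3=29 blocked=[]
Op 8: conn=-5 S1=30 S2=43 S3=20 blocked=[1, 2, 3]
Op 9: conn=-5 S1=52 S2=43 S3=20 blocked=[1, 2, 3]
Op 10: conn=-5 S1=52 S2=43 S3=26 blocked=[1, 2, 3]
Op 11: conn=-21 S1=52 S2=27 S3=26 blocked=[1, 2, 3]
Op 12: conn=-38 S1=52 S2=27 S3=9 blocked=[1, 2, 3]
Op 13: conn=-56 S1=34 S2=27 S3=9 blocked=[1, 2, 3]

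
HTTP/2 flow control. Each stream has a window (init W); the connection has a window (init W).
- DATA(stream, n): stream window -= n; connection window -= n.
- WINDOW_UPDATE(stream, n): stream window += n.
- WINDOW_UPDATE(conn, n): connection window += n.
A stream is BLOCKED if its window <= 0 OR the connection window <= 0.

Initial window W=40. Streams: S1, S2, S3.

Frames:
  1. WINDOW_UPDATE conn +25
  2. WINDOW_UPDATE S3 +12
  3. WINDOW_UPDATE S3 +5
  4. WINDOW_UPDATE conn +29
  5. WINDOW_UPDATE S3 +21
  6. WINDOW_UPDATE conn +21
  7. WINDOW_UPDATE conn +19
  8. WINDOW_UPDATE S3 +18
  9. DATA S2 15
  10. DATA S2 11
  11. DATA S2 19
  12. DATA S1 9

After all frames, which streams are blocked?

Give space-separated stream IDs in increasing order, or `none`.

Op 1: conn=65 S1=40 S2=40 S3=40 blocked=[]
Op 2: conn=65 S1=40 S2=40 S3=52 blocked=[]
Op 3: conn=65 S1=40 S2=40 S3=57 blocked=[]
Op 4: conn=94 S1=40 S2=40 S3=57 blocked=[]
Op 5: conn=94 S1=40 S2=40 S3=78 blocked=[]
Op 6: conn=115 S1=40 S2=40 S3=78 blocked=[]
Op 7: conn=134 S1=40 S2=40 S3=78 blocked=[]
Op 8: conn=134 S1=40 S2=40 S3=96 blocked=[]
Op 9: conn=119 S1=40 S2=25 S3=96 blocked=[]
Op 10: conn=108 S1=40 S2=14 S3=96 blocked=[]
Op 11: conn=89 S1=40 S2=-5 S3=96 blocked=[2]
Op 12: conn=80 S1=31 S2=-5 S3=96 blocked=[2]

Answer: S2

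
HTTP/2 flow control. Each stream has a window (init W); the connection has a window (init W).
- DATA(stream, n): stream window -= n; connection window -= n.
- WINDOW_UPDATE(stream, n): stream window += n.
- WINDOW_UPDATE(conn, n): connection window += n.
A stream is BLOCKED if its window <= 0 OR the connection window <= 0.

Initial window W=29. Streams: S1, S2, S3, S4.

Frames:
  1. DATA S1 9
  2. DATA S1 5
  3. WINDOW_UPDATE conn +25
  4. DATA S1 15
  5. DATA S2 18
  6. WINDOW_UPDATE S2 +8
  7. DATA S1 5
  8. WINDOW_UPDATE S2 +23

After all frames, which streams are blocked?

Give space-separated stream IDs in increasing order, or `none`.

Answer: S1

Derivation:
Op 1: conn=20 S1=20 S2=29 S3=29 S4=29 blocked=[]
Op 2: conn=15 S1=15 S2=29 S3=29 S4=29 blocked=[]
Op 3: conn=40 S1=15 S2=29 S3=29 S4=29 blocked=[]
Op 4: conn=25 S1=0 S2=29 S3=29 S4=29 blocked=[1]
Op 5: conn=7 S1=0 S2=11 S3=29 S4=29 blocked=[1]
Op 6: conn=7 S1=0 S2=19 S3=29 S4=29 blocked=[1]
Op 7: conn=2 S1=-5 S2=19 S3=29 S4=29 blocked=[1]
Op 8: conn=2 S1=-5 S2=42 S3=29 S4=29 blocked=[1]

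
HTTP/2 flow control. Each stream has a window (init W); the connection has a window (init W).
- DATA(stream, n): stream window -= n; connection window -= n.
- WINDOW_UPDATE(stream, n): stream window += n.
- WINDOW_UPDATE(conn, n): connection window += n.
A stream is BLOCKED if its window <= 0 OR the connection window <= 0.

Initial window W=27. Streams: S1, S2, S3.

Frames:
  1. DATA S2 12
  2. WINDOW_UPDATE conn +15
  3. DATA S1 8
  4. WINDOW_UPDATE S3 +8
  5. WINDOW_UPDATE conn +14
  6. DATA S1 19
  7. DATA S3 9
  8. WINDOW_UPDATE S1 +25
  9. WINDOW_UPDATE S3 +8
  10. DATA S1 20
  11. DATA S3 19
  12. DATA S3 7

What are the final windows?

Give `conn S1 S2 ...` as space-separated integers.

Answer: -38 5 15 8

Derivation:
Op 1: conn=15 S1=27 S2=15 S3=27 blocked=[]
Op 2: conn=30 S1=27 S2=15 S3=27 blocked=[]
Op 3: conn=22 S1=19 S2=15 S3=27 blocked=[]
Op 4: conn=22 S1=19 S2=15 S3=35 blocked=[]
Op 5: conn=36 S1=19 S2=15 S3=35 blocked=[]
Op 6: conn=17 S1=0 S2=15 S3=35 blocked=[1]
Op 7: conn=8 S1=0 S2=15 S3=26 blocked=[1]
Op 8: conn=8 S1=25 S2=15 S3=26 blocked=[]
Op 9: conn=8 S1=25 S2=15 S3=34 blocked=[]
Op 10: conn=-12 S1=5 S2=15 S3=34 blocked=[1, 2, 3]
Op 11: conn=-31 S1=5 S2=15 S3=15 blocked=[1, 2, 3]
Op 12: conn=-38 S1=5 S2=15 S3=8 blocked=[1, 2, 3]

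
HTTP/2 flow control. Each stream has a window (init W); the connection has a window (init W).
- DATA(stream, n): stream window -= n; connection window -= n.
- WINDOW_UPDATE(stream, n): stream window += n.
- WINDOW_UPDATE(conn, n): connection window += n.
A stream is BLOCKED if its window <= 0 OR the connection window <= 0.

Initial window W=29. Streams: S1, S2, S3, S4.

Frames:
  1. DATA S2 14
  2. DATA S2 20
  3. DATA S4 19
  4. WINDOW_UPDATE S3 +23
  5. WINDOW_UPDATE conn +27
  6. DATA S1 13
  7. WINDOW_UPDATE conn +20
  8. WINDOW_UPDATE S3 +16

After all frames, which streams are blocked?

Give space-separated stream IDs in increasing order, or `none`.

Answer: S2

Derivation:
Op 1: conn=15 S1=29 S2=15 S3=29 S4=29 blocked=[]
Op 2: conn=-5 S1=29 S2=-5 S3=29 S4=29 blocked=[1, 2, 3, 4]
Op 3: conn=-24 S1=29 S2=-5 S3=29 S4=10 blocked=[1, 2, 3, 4]
Op 4: conn=-24 S1=29 S2=-5 S3=52 S4=10 blocked=[1, 2, 3, 4]
Op 5: conn=3 S1=29 S2=-5 S3=52 S4=10 blocked=[2]
Op 6: conn=-10 S1=16 S2=-5 S3=52 S4=10 blocked=[1, 2, 3, 4]
Op 7: conn=10 S1=16 S2=-5 S3=52 S4=10 blocked=[2]
Op 8: conn=10 S1=16 S2=-5 S3=68 S4=10 blocked=[2]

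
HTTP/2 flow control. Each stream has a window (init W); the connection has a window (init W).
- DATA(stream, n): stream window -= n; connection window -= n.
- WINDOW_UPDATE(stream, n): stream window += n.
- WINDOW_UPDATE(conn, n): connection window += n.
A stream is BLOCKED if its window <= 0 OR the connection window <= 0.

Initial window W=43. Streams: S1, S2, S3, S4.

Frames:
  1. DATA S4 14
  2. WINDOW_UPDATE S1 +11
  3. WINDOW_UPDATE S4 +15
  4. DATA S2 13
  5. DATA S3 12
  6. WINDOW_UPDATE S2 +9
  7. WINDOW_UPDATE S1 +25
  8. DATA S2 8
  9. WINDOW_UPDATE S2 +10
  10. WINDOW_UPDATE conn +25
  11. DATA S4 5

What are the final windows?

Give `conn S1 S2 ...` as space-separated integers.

Answer: 16 79 41 31 39

Derivation:
Op 1: conn=29 S1=43 S2=43 S3=43 S4=29 blocked=[]
Op 2: conn=29 S1=54 S2=43 S3=43 S4=29 blocked=[]
Op 3: conn=29 S1=54 S2=43 S3=43 S4=44 blocked=[]
Op 4: conn=16 S1=54 S2=30 S3=43 S4=44 blocked=[]
Op 5: conn=4 S1=54 S2=30 S3=31 S4=44 blocked=[]
Op 6: conn=4 S1=54 S2=39 S3=31 S4=44 blocked=[]
Op 7: conn=4 S1=79 S2=39 S3=31 S4=44 blocked=[]
Op 8: conn=-4 S1=79 S2=31 S3=31 S4=44 blocked=[1, 2, 3, 4]
Op 9: conn=-4 S1=79 S2=41 S3=31 S4=44 blocked=[1, 2, 3, 4]
Op 10: conn=21 S1=79 S2=41 S3=31 S4=44 blocked=[]
Op 11: conn=16 S1=79 S2=41 S3=31 S4=39 blocked=[]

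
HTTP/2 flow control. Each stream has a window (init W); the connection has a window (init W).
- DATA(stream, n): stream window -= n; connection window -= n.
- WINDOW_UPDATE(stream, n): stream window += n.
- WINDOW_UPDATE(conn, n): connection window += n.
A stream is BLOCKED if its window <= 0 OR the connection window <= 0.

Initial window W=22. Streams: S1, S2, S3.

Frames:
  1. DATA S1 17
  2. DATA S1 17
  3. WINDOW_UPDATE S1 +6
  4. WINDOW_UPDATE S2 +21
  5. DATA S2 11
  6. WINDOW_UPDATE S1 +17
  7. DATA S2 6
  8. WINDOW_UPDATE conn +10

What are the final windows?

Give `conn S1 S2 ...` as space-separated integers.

Op 1: conn=5 S1=5 S2=22 S3=22 blocked=[]
Op 2: conn=-12 S1=-12 S2=22 S3=22 blocked=[1, 2, 3]
Op 3: conn=-12 S1=-6 S2=22 S3=22 blocked=[1, 2, 3]
Op 4: conn=-12 S1=-6 S2=43 S3=22 blocked=[1, 2, 3]
Op 5: conn=-23 S1=-6 S2=32 S3=22 blocked=[1, 2, 3]
Op 6: conn=-23 S1=11 S2=32 S3=22 blocked=[1, 2, 3]
Op 7: conn=-29 S1=11 S2=26 S3=22 blocked=[1, 2, 3]
Op 8: conn=-19 S1=11 S2=26 S3=22 blocked=[1, 2, 3]

Answer: -19 11 26 22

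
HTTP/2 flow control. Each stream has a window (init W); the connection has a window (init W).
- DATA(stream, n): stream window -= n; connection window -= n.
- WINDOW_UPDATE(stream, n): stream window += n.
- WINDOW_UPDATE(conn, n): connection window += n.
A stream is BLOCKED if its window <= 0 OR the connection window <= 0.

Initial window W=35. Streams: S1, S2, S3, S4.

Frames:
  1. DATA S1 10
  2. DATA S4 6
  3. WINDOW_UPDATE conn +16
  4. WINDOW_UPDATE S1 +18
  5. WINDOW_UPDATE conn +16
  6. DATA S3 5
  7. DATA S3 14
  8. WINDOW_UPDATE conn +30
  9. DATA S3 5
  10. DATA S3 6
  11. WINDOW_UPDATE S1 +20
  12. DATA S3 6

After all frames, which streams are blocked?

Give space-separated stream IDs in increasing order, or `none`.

Answer: S3

Derivation:
Op 1: conn=25 S1=25 S2=35 S3=35 S4=35 blocked=[]
Op 2: conn=19 S1=25 S2=35 S3=35 S4=29 blocked=[]
Op 3: conn=35 S1=25 S2=35 S3=35 S4=29 blocked=[]
Op 4: conn=35 S1=43 S2=35 S3=35 S4=29 blocked=[]
Op 5: conn=51 S1=43 S2=35 S3=35 S4=29 blocked=[]
Op 6: conn=46 S1=43 S2=35 S3=30 S4=29 blocked=[]
Op 7: conn=32 S1=43 S2=35 S3=16 S4=29 blocked=[]
Op 8: conn=62 S1=43 S2=35 S3=16 S4=29 blocked=[]
Op 9: conn=57 S1=43 S2=35 S3=11 S4=29 blocked=[]
Op 10: conn=51 S1=43 S2=35 S3=5 S4=29 blocked=[]
Op 11: conn=51 S1=63 S2=35 S3=5 S4=29 blocked=[]
Op 12: conn=45 S1=63 S2=35 S3=-1 S4=29 blocked=[3]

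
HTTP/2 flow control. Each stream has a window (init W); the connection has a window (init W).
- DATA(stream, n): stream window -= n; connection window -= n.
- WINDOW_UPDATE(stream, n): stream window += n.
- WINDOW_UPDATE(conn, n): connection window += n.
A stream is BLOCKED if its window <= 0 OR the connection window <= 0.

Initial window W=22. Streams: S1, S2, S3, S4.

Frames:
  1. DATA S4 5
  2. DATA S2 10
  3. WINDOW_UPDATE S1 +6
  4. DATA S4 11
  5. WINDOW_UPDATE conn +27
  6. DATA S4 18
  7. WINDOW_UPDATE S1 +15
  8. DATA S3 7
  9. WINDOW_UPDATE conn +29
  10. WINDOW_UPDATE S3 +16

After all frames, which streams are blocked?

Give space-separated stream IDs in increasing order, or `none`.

Answer: S4

Derivation:
Op 1: conn=17 S1=22 S2=22 S3=22 S4=17 blocked=[]
Op 2: conn=7 S1=22 S2=12 S3=22 S4=17 blocked=[]
Op 3: conn=7 S1=28 S2=12 S3=22 S4=17 blocked=[]
Op 4: conn=-4 S1=28 S2=12 S3=22 S4=6 blocked=[1, 2, 3, 4]
Op 5: conn=23 S1=28 S2=12 S3=22 S4=6 blocked=[]
Op 6: conn=5 S1=28 S2=12 S3=22 S4=-12 blocked=[4]
Op 7: conn=5 S1=43 S2=12 S3=22 S4=-12 blocked=[4]
Op 8: conn=-2 S1=43 S2=12 S3=15 S4=-12 blocked=[1, 2, 3, 4]
Op 9: conn=27 S1=43 S2=12 S3=15 S4=-12 blocked=[4]
Op 10: conn=27 S1=43 S2=12 S3=31 S4=-12 blocked=[4]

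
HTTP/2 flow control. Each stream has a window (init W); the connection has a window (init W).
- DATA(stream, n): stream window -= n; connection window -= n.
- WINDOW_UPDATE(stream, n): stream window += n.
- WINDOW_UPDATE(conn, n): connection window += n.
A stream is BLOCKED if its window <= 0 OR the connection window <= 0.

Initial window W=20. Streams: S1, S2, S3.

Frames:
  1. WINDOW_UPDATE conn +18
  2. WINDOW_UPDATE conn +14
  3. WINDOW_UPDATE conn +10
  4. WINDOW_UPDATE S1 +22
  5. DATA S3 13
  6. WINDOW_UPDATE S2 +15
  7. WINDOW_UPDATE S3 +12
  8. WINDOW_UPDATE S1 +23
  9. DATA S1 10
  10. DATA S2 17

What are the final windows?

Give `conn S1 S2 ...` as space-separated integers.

Answer: 22 55 18 19

Derivation:
Op 1: conn=38 S1=20 S2=20 S3=20 blocked=[]
Op 2: conn=52 S1=20 S2=20 S3=20 blocked=[]
Op 3: conn=62 S1=20 S2=20 S3=20 blocked=[]
Op 4: conn=62 S1=42 S2=20 S3=20 blocked=[]
Op 5: conn=49 S1=42 S2=20 S3=7 blocked=[]
Op 6: conn=49 S1=42 S2=35 S3=7 blocked=[]
Op 7: conn=49 S1=42 S2=35 S3=19 blocked=[]
Op 8: conn=49 S1=65 S2=35 S3=19 blocked=[]
Op 9: conn=39 S1=55 S2=35 S3=19 blocked=[]
Op 10: conn=22 S1=55 S2=18 S3=19 blocked=[]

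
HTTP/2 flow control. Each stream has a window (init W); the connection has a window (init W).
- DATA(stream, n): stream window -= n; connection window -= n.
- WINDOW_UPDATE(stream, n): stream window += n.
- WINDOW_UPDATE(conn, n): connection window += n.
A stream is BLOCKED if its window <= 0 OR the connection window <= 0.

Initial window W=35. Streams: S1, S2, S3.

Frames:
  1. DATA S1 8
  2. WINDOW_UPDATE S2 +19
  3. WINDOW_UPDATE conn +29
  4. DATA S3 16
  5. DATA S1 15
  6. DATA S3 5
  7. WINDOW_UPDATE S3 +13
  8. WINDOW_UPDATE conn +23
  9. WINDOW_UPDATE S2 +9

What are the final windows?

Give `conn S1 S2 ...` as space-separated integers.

Op 1: conn=27 S1=27 S2=35 S3=35 blocked=[]
Op 2: conn=27 S1=27 S2=54 S3=35 blocked=[]
Op 3: conn=56 S1=27 S2=54 S3=35 blocked=[]
Op 4: conn=40 S1=27 S2=54 S3=19 blocked=[]
Op 5: conn=25 S1=12 S2=54 S3=19 blocked=[]
Op 6: conn=20 S1=12 S2=54 S3=14 blocked=[]
Op 7: conn=20 S1=12 S2=54 S3=27 blocked=[]
Op 8: conn=43 S1=12 S2=54 S3=27 blocked=[]
Op 9: conn=43 S1=12 S2=63 S3=27 blocked=[]

Answer: 43 12 63 27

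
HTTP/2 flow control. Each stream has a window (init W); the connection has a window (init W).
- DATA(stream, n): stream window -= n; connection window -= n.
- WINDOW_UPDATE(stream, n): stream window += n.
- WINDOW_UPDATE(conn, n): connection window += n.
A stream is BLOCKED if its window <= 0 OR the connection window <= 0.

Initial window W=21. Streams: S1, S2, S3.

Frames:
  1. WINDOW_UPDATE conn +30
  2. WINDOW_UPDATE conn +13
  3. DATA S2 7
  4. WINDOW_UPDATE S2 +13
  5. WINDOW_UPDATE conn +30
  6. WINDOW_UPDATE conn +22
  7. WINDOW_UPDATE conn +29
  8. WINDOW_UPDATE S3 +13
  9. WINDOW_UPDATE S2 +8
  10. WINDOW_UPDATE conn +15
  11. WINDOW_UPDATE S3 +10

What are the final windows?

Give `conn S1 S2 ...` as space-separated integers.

Op 1: conn=51 S1=21 S2=21 S3=21 blocked=[]
Op 2: conn=64 S1=21 S2=21 S3=21 blocked=[]
Op 3: conn=57 S1=21 S2=14 S3=21 blocked=[]
Op 4: conn=57 S1=21 S2=27 S3=21 blocked=[]
Op 5: conn=87 S1=21 S2=27 S3=21 blocked=[]
Op 6: conn=109 S1=21 S2=27 S3=21 blocked=[]
Op 7: conn=138 S1=21 S2=27 S3=21 blocked=[]
Op 8: conn=138 S1=21 S2=27 S3=34 blocked=[]
Op 9: conn=138 S1=21 S2=35 S3=34 blocked=[]
Op 10: conn=153 S1=21 S2=35 S3=34 blocked=[]
Op 11: conn=153 S1=21 S2=35 S3=44 blocked=[]

Answer: 153 21 35 44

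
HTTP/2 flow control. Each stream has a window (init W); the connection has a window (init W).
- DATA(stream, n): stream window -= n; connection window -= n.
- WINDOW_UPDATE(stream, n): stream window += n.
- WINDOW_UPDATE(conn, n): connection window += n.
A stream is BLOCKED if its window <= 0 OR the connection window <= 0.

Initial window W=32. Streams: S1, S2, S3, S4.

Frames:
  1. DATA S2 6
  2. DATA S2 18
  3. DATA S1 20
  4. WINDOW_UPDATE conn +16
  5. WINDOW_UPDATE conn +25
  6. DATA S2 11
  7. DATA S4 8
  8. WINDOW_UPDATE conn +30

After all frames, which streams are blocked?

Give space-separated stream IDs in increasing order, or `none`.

Op 1: conn=26 S1=32 S2=26 S3=32 S4=32 blocked=[]
Op 2: conn=8 S1=32 S2=8 S3=32 S4=32 blocked=[]
Op 3: conn=-12 S1=12 S2=8 S3=32 S4=32 blocked=[1, 2, 3, 4]
Op 4: conn=4 S1=12 S2=8 S3=32 S4=32 blocked=[]
Op 5: conn=29 S1=12 S2=8 S3=32 S4=32 blocked=[]
Op 6: conn=18 S1=12 S2=-3 S3=32 S4=32 blocked=[2]
Op 7: conn=10 S1=12 S2=-3 S3=32 S4=24 blocked=[2]
Op 8: conn=40 S1=12 S2=-3 S3=32 S4=24 blocked=[2]

Answer: S2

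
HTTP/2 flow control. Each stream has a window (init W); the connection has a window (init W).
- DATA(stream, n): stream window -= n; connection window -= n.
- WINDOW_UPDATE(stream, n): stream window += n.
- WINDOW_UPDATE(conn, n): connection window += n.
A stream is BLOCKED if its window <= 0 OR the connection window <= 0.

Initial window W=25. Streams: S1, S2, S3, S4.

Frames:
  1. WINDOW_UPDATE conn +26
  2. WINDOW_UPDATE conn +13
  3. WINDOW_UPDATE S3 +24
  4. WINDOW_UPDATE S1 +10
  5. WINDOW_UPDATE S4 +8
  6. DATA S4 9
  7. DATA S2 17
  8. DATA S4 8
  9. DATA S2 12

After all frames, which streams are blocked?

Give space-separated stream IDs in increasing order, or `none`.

Answer: S2

Derivation:
Op 1: conn=51 S1=25 S2=25 S3=25 S4=25 blocked=[]
Op 2: conn=64 S1=25 S2=25 S3=25 S4=25 blocked=[]
Op 3: conn=64 S1=25 S2=25 S3=49 S4=25 blocked=[]
Op 4: conn=64 S1=35 S2=25 S3=49 S4=25 blocked=[]
Op 5: conn=64 S1=35 S2=25 S3=49 S4=33 blocked=[]
Op 6: conn=55 S1=35 S2=25 S3=49 S4=24 blocked=[]
Op 7: conn=38 S1=35 S2=8 S3=49 S4=24 blocked=[]
Op 8: conn=30 S1=35 S2=8 S3=49 S4=16 blocked=[]
Op 9: conn=18 S1=35 S2=-4 S3=49 S4=16 blocked=[2]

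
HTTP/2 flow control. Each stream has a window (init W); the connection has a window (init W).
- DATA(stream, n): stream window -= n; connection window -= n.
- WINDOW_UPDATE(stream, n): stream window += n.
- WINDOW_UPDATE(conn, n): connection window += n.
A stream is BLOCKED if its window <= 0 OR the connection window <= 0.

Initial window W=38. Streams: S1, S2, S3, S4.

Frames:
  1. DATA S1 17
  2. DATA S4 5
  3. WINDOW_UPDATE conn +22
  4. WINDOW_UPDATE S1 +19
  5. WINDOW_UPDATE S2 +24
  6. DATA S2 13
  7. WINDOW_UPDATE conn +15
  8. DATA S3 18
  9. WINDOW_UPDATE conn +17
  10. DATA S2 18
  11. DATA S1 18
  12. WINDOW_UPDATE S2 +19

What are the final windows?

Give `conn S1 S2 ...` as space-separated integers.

Answer: 3 22 50 20 33

Derivation:
Op 1: conn=21 S1=21 S2=38 S3=38 S4=38 blocked=[]
Op 2: conn=16 S1=21 S2=38 S3=38 S4=33 blocked=[]
Op 3: conn=38 S1=21 S2=38 S3=38 S4=33 blocked=[]
Op 4: conn=38 S1=40 S2=38 S3=38 S4=33 blocked=[]
Op 5: conn=38 S1=40 S2=62 S3=38 S4=33 blocked=[]
Op 6: conn=25 S1=40 S2=49 S3=38 S4=33 blocked=[]
Op 7: conn=40 S1=40 S2=49 S3=38 S4=33 blocked=[]
Op 8: conn=22 S1=40 S2=49 S3=20 S4=33 blocked=[]
Op 9: conn=39 S1=40 S2=49 S3=20 S4=33 blocked=[]
Op 10: conn=21 S1=40 S2=31 S3=20 S4=33 blocked=[]
Op 11: conn=3 S1=22 S2=31 S3=20 S4=33 blocked=[]
Op 12: conn=3 S1=22 S2=50 S3=20 S4=33 blocked=[]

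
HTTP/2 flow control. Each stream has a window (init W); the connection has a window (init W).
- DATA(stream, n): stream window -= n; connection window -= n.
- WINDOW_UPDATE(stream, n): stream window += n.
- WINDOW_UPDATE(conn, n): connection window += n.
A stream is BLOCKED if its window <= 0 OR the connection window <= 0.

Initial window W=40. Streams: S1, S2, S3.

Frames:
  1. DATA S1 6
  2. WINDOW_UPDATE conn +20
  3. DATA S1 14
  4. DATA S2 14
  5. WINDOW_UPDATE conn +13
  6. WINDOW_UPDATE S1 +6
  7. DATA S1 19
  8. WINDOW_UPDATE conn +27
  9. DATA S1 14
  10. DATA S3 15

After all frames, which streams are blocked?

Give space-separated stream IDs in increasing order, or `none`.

Op 1: conn=34 S1=34 S2=40 S3=40 blocked=[]
Op 2: conn=54 S1=34 S2=40 S3=40 blocked=[]
Op 3: conn=40 S1=20 S2=40 S3=40 blocked=[]
Op 4: conn=26 S1=20 S2=26 S3=40 blocked=[]
Op 5: conn=39 S1=20 S2=26 S3=40 blocked=[]
Op 6: conn=39 S1=26 S2=26 S3=40 blocked=[]
Op 7: conn=20 S1=7 S2=26 S3=40 blocked=[]
Op 8: conn=47 S1=7 S2=26 S3=40 blocked=[]
Op 9: conn=33 S1=-7 S2=26 S3=40 blocked=[1]
Op 10: conn=18 S1=-7 S2=26 S3=25 blocked=[1]

Answer: S1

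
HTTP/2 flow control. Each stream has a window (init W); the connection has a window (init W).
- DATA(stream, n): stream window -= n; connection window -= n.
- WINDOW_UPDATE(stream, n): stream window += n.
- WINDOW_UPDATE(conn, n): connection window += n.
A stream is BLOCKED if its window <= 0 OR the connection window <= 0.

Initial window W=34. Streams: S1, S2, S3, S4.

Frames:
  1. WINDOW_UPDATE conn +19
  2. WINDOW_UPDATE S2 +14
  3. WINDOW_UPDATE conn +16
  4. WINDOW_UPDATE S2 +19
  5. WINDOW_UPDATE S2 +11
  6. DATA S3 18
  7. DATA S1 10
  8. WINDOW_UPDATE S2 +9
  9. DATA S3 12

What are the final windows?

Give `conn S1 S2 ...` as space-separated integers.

Answer: 29 24 87 4 34

Derivation:
Op 1: conn=53 S1=34 S2=34 S3=34 S4=34 blocked=[]
Op 2: conn=53 S1=34 S2=48 S3=34 S4=34 blocked=[]
Op 3: conn=69 S1=34 S2=48 S3=34 S4=34 blocked=[]
Op 4: conn=69 S1=34 S2=67 S3=34 S4=34 blocked=[]
Op 5: conn=69 S1=34 S2=78 S3=34 S4=34 blocked=[]
Op 6: conn=51 S1=34 S2=78 S3=16 S4=34 blocked=[]
Op 7: conn=41 S1=24 S2=78 S3=16 S4=34 blocked=[]
Op 8: conn=41 S1=24 S2=87 S3=16 S4=34 blocked=[]
Op 9: conn=29 S1=24 S2=87 S3=4 S4=34 blocked=[]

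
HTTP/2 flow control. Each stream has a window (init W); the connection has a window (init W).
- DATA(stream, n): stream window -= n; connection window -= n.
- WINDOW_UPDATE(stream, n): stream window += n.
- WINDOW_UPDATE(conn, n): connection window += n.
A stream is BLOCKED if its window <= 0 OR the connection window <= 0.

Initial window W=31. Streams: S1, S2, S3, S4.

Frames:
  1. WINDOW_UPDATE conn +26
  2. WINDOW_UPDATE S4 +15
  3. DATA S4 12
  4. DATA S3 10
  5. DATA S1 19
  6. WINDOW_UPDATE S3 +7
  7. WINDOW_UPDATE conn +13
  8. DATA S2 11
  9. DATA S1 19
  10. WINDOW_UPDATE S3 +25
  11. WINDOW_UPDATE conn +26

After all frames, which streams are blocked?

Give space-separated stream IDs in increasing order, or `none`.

Answer: S1

Derivation:
Op 1: conn=57 S1=31 S2=31 S3=31 S4=31 blocked=[]
Op 2: conn=57 S1=31 S2=31 S3=31 S4=46 blocked=[]
Op 3: conn=45 S1=31 S2=31 S3=31 S4=34 blocked=[]
Op 4: conn=35 S1=31 S2=31 S3=21 S4=34 blocked=[]
Op 5: conn=16 S1=12 S2=31 S3=21 S4=34 blocked=[]
Op 6: conn=16 S1=12 S2=31 S3=28 S4=34 blocked=[]
Op 7: conn=29 S1=12 S2=31 S3=28 S4=34 blocked=[]
Op 8: conn=18 S1=12 S2=20 S3=28 S4=34 blocked=[]
Op 9: conn=-1 S1=-7 S2=20 S3=28 S4=34 blocked=[1, 2, 3, 4]
Op 10: conn=-1 S1=-7 S2=20 S3=53 S4=34 blocked=[1, 2, 3, 4]
Op 11: conn=25 S1=-7 S2=20 S3=53 S4=34 blocked=[1]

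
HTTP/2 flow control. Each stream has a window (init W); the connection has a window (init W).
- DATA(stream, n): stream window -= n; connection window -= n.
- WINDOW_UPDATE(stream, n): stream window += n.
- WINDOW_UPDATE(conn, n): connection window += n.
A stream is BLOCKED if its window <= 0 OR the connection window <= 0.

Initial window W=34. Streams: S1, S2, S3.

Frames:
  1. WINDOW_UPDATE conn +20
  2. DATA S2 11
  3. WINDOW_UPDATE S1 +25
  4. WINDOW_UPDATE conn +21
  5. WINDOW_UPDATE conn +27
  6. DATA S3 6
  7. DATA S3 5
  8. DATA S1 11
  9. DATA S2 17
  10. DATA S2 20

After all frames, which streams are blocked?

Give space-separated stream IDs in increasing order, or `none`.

Op 1: conn=54 S1=34 S2=34 S3=34 blocked=[]
Op 2: conn=43 S1=34 S2=23 S3=34 blocked=[]
Op 3: conn=43 S1=59 S2=23 S3=34 blocked=[]
Op 4: conn=64 S1=59 S2=23 S3=34 blocked=[]
Op 5: conn=91 S1=59 S2=23 S3=34 blocked=[]
Op 6: conn=85 S1=59 S2=23 S3=28 blocked=[]
Op 7: conn=80 S1=59 S2=23 S3=23 blocked=[]
Op 8: conn=69 S1=48 S2=23 S3=23 blocked=[]
Op 9: conn=52 S1=48 S2=6 S3=23 blocked=[]
Op 10: conn=32 S1=48 S2=-14 S3=23 blocked=[2]

Answer: S2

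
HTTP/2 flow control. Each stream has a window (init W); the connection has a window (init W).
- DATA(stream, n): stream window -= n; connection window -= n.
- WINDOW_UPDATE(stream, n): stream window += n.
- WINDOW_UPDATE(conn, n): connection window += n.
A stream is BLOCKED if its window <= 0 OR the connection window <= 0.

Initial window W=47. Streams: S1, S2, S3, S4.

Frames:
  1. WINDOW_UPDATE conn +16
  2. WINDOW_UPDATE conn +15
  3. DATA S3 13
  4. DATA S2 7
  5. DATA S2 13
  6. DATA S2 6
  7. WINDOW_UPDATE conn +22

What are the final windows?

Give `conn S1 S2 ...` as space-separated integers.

Op 1: conn=63 S1=47 S2=47 S3=47 S4=47 blocked=[]
Op 2: conn=78 S1=47 S2=47 S3=47 S4=47 blocked=[]
Op 3: conn=65 S1=47 S2=47 S3=34 S4=47 blocked=[]
Op 4: conn=58 S1=47 S2=40 S3=34 S4=47 blocked=[]
Op 5: conn=45 S1=47 S2=27 S3=34 S4=47 blocked=[]
Op 6: conn=39 S1=47 S2=21 S3=34 S4=47 blocked=[]
Op 7: conn=61 S1=47 S2=21 S3=34 S4=47 blocked=[]

Answer: 61 47 21 34 47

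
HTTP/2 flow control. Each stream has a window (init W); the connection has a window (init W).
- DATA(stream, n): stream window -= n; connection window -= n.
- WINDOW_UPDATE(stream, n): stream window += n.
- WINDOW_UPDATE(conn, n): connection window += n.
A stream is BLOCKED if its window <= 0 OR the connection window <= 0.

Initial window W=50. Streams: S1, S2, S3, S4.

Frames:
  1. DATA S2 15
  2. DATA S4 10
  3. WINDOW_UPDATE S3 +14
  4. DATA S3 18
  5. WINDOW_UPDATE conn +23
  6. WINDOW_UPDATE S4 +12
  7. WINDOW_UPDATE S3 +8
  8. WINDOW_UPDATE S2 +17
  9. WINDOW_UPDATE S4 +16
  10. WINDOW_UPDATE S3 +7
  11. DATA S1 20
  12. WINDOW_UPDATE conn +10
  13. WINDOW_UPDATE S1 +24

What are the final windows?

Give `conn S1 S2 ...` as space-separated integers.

Answer: 20 54 52 61 68

Derivation:
Op 1: conn=35 S1=50 S2=35 S3=50 S4=50 blocked=[]
Op 2: conn=25 S1=50 S2=35 S3=50 S4=40 blocked=[]
Op 3: conn=25 S1=50 S2=35 S3=64 S4=40 blocked=[]
Op 4: conn=7 S1=50 S2=35 S3=46 S4=40 blocked=[]
Op 5: conn=30 S1=50 S2=35 S3=46 S4=40 blocked=[]
Op 6: conn=30 S1=50 S2=35 S3=46 S4=52 blocked=[]
Op 7: conn=30 S1=50 S2=35 S3=54 S4=52 blocked=[]
Op 8: conn=30 S1=50 S2=52 S3=54 S4=52 blocked=[]
Op 9: conn=30 S1=50 S2=52 S3=54 S4=68 blocked=[]
Op 10: conn=30 S1=50 S2=52 S3=61 S4=68 blocked=[]
Op 11: conn=10 S1=30 S2=52 S3=61 S4=68 blocked=[]
Op 12: conn=20 S1=30 S2=52 S3=61 S4=68 blocked=[]
Op 13: conn=20 S1=54 S2=52 S3=61 S4=68 blocked=[]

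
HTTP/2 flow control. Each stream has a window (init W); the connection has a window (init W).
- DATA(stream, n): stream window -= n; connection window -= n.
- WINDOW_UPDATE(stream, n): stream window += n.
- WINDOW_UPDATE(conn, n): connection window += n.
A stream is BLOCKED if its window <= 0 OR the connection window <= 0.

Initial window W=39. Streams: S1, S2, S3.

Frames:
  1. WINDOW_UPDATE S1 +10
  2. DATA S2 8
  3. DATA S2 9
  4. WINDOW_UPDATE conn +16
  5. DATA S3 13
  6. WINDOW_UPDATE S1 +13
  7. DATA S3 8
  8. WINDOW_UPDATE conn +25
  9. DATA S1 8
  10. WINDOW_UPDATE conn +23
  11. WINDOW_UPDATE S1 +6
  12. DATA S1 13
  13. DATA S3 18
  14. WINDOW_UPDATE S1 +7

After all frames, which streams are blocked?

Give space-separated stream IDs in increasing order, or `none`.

Answer: S3

Derivation:
Op 1: conn=39 S1=49 S2=39 S3=39 blocked=[]
Op 2: conn=31 S1=49 S2=31 S3=39 blocked=[]
Op 3: conn=22 S1=49 S2=22 S3=39 blocked=[]
Op 4: conn=38 S1=49 S2=22 S3=39 blocked=[]
Op 5: conn=25 S1=49 S2=22 S3=26 blocked=[]
Op 6: conn=25 S1=62 S2=22 S3=26 blocked=[]
Op 7: conn=17 S1=62 S2=22 S3=18 blocked=[]
Op 8: conn=42 S1=62 S2=22 S3=18 blocked=[]
Op 9: conn=34 S1=54 S2=22 S3=18 blocked=[]
Op 10: conn=57 S1=54 S2=22 S3=18 blocked=[]
Op 11: conn=57 S1=60 S2=22 S3=18 blocked=[]
Op 12: conn=44 S1=47 S2=22 S3=18 blocked=[]
Op 13: conn=26 S1=47 S2=22 S3=0 blocked=[3]
Op 14: conn=26 S1=54 S2=22 S3=0 blocked=[3]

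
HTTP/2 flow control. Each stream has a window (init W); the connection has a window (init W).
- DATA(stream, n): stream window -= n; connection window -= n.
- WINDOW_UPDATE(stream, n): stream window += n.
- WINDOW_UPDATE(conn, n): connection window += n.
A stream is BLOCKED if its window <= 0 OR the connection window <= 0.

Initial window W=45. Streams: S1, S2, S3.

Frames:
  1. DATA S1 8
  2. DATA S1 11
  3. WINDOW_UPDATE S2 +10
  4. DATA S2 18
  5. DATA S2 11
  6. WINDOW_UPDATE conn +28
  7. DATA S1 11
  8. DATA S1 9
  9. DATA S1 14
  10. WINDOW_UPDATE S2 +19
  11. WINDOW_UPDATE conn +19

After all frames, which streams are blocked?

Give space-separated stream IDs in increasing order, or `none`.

Answer: S1

Derivation:
Op 1: conn=37 S1=37 S2=45 S3=45 blocked=[]
Op 2: conn=26 S1=26 S2=45 S3=45 blocked=[]
Op 3: conn=26 S1=26 S2=55 S3=45 blocked=[]
Op 4: conn=8 S1=26 S2=37 S3=45 blocked=[]
Op 5: conn=-3 S1=26 S2=26 S3=45 blocked=[1, 2, 3]
Op 6: conn=25 S1=26 S2=26 S3=45 blocked=[]
Op 7: conn=14 S1=15 S2=26 S3=45 blocked=[]
Op 8: conn=5 S1=6 S2=26 S3=45 blocked=[]
Op 9: conn=-9 S1=-8 S2=26 S3=45 blocked=[1, 2, 3]
Op 10: conn=-9 S1=-8 S2=45 S3=45 blocked=[1, 2, 3]
Op 11: conn=10 S1=-8 S2=45 S3=45 blocked=[1]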